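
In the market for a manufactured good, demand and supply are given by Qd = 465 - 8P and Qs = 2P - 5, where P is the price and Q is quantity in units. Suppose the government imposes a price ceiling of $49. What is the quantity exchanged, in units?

Equilibrium: 465 - 8P = 2P - 5, so 470 = 10P and P* = 47, Q* = 89.
Since 49 is above P* = 47, the ceiling does not bind and the free-market outcome prevails.

89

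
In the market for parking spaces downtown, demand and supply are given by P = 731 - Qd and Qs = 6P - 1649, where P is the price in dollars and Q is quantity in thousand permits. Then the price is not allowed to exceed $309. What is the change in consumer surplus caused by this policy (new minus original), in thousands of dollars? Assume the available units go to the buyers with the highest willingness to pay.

Rearranging demand gives Qd = 731 - P. In a free market, 731 - P = 6P - 1649 gives the equilibrium P* = 340, Q* = 391.
Because the ceiling (309) lies below the market-clearing price, it is binding.
At P = 309: Qd = 731 - 309 = 422 and Qs = 6·309 - 1649 = 205.
Consumer surplus without the control is ½ · (731 - 340) · 391 = 76440.5.
With the ceiling, 205 units are sold at 309 (assume they go to the highest-value buyers). The demand price at Q = 205 is 526, so CS = ½ · [(731 - 309) + (526 - 309)] · 205 = 65497.5.
Change in consumer surplus = 65497.5 - 76440.5 = -10943.

-10943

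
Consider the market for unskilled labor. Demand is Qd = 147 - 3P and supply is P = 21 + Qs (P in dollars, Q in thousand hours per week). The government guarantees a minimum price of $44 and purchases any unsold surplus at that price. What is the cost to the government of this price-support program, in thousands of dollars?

352

Rearranging supply gives Qs = P - 21. Without the control the market clears where 147 - 3P = P - 21, i.e. P* = 42 and Q* = 21.
Since 44 > 42, the floor is binding.
At P = 44: Qd = 147 - 3·44 = 15 and Qs = 44 - 21 = 23.
Surplus = Qs - Qd = 8.
Government expenditure = surplus × support price = 8 × 44 = 352.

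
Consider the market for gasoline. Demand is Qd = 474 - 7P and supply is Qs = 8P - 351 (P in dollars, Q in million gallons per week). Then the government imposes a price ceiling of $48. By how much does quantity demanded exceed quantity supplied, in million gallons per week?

105

Equilibrium: 474 - 7P = 8P - 351, so 825 = 15P and P* = 55, Q* = 89.
Since 48 < 55, the ceiling is binding.
At P = 48: Qd = 474 - 7·48 = 138 and Qs = 8·48 - 351 = 33.
Shortage = Qd - Qs = 138 - 33 = 105.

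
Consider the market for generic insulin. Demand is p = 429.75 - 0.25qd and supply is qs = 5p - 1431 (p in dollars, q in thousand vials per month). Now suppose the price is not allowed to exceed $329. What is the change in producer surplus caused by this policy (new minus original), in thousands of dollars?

-5596.5

Rearranging demand gives qd = 1719 - 4p. Without the control the market clears where 1719 - 4p = 5p - 1431, i.e. p* = 350 and q* = 319.
The ceiling of 329 is below the equilibrium price 350, so it binds.
At p = 329: qd = 1719 - 4·329 = 403 and qs = 5·329 - 1431 = 214.
Producer surplus without the control is ½ · (350 - 286.2) · 319 = 10176.1.
With the ceiling, producers sell 214 units at 329, so PS = ½ · (329 - 286.2) · 214 = 4579.6.
Change in producer surplus = 4579.6 - 10176.1 = -5596.5.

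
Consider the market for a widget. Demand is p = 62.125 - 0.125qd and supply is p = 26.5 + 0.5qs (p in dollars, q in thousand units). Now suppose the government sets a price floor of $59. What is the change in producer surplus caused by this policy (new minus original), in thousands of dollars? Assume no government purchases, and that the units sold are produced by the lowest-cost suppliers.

-156

Rearranging demand gives qd = 497 - 8p; rearranging supply gives qs = 2p - 53. Without the control the market clears where 497 - 8p = 2p - 53, i.e. p* = 55 and q* = 57.
Since 59 > 55, the floor is binding.
At p = 59: qd = 497 - 8·59 = 25 and qs = 2·59 - 53 = 65.
Producer surplus without the control is ½ · (55 - 26.5) · 57 = 812.25.
With the floor, 25 units are sold at 59. The supply price at q = 25 is 39, so PS = ½ · [(59 - 26.5) + (59 - 39)] · 25 = 656.25.
Change in producer surplus = 656.25 - 812.25 = -156.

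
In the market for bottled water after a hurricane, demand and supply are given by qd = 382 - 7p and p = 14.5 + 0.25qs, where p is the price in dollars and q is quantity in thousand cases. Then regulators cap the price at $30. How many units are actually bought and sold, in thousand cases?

Rearranging supply gives qs = 4p - 58. Equilibrium: 382 - 7p = 4p - 58, so 440 = 11p and p* = 40, q* = 102.
Since 30 < 40, the ceiling is binding.
At p = 30: qd = 382 - 7·30 = 172 and qs = 4·30 - 58 = 62.
The quantity actually transacted is the short side, supply: 62.

62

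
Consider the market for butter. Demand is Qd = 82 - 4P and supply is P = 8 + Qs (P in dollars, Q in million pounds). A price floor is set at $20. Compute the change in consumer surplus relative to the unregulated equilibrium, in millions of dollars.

Rearranging supply gives Qs = P - 8. Equilibrium: 82 - 4P = P - 8, so 90 = 5P and P* = 18, Q* = 10.
Because the floor (20) lies above the market-clearing price, it is binding.
At P = 20: Qd = 82 - 4·20 = 2 and Qs = 20 - 8 = 12.
Consumer surplus without the control is ½ · (20.5 - 18) · 10 = 12.5.
With the floor, consumers buy 2 units at 20, so CS = ½ · (20.5 - 20) · 2 = 0.5.
Change in consumer surplus = 0.5 - 12.5 = -12.

-12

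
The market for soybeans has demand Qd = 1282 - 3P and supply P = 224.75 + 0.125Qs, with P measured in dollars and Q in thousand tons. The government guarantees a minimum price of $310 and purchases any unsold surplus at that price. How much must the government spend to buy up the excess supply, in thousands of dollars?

102300

Rearranging supply gives Qs = 8P - 1798. Without the control the market clears where 1282 - 3P = 8P - 1798, i.e. P* = 280 and Q* = 442.
Since 310 > 280, the floor is binding.
At P = 310: Qd = 1282 - 3·310 = 352 and Qs = 8·310 - 1798 = 682.
Surplus = Qs - Qd = 330.
Government expenditure = surplus × support price = 330 × 310 = 102300.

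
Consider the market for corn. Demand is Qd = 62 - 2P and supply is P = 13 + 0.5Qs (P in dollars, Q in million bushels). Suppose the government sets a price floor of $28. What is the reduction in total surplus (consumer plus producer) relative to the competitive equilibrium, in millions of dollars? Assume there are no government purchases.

72

Rearranging supply gives Qs = 2P - 26. In a free market, 62 - 2P = 2P - 26 gives the equilibrium P* = 22, Q* = 18.
Because the floor (28) lies above the market-clearing price, it is binding.
At P = 28: Qd = 62 - 2·28 = 6 and Qs = 2·28 - 26 = 30.
Quantity traded falls to 6. At Q = 6 the demand price is (62 - 6)/2 = 28 and the supply price is (26 + 6)/2 = 16.
Deadweight loss = ½ · (28 - 16) · (18 - 6) = ½ · 12 · 12 = 72.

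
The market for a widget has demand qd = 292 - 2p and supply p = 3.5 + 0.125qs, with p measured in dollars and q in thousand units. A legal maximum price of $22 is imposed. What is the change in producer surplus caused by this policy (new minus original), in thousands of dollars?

Rearranging supply gives qs = 8p - 28. In a free market, 292 - 2p = 8p - 28 gives the equilibrium p* = 32, q* = 228.
Since 22 < 32, the ceiling is binding.
At p = 22: qd = 292 - 2·22 = 248 and qs = 8·22 - 28 = 148.
Producer surplus without the control is ½ · (32 - 3.5) · 228 = 3249.
With the ceiling, producers sell 148 units at 22, so PS = ½ · (22 - 3.5) · 148 = 1369.
Change in producer surplus = 1369 - 3249 = -1880.

-1880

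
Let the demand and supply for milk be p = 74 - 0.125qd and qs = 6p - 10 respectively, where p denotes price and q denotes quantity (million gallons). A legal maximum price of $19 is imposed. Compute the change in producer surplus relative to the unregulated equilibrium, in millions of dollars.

Rearranging demand gives qd = 592 - 8p. Setting quantity demanded equal to quantity supplied, 592 - 8p = 6p - 10, gives p* = 43 and q* = 248.
Because the ceiling (19) lies below the market-clearing price, it is binding.
At p = 19: qd = 592 - 8·19 = 440 and qs = 6·19 - 10 = 104.
Producer surplus without the control is ½ · (43 - 5/3) · 248 = 15376/3.
With the ceiling, producers sell 104 units at 19, so PS = ½ · (19 - 5/3) · 104 = 2704/3.
Change in producer surplus = 2704/3 - 15376/3 = -4224.

-4224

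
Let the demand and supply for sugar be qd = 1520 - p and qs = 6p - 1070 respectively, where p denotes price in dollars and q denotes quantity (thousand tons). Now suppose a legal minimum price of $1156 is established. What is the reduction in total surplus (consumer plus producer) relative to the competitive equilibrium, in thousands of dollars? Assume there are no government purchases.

360381

Setting quantity demanded equal to quantity supplied, 1520 - p = 6p - 1070, gives p* = 370 and q* = 1150.
The floor of 1156 is above the equilibrium price 370, so it binds.
At p = 1156: qd = 1520 - 1156 = 364 and qs = 6·1156 - 1070 = 5866.
Quantity traded falls to 364. At q = 364 the demand price is 1520 - 364 = 1156 and the supply price is (1070 + 364)/6 = 239.
Deadweight loss = ½ · (1156 - 239) · (1150 - 364) = ½ · 917 · 786 = 360381.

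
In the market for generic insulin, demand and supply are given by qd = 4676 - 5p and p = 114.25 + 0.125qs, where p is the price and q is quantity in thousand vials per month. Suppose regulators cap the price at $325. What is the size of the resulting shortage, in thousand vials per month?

Rearranging supply gives qs = 8p - 914. In a free market, 4676 - 5p = 8p - 914 gives the equilibrium p* = 430, q* = 2526.
Because the ceiling (325) lies below the market-clearing price, it is binding.
At p = 325: qd = 4676 - 5·325 = 3051 and qs = 8·325 - 914 = 1686.
Shortage = qd - qs = 3051 - 1686 = 1365.

1365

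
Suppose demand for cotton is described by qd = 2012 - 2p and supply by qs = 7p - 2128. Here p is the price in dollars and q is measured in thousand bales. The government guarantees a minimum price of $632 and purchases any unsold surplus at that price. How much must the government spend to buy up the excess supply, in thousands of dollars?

In a free market, 2012 - 2p = 7p - 2128 gives the equilibrium p* = 460, q* = 1092.
The floor of 632 is above the equilibrium price 460, so it binds.
At p = 632: qd = 2012 - 2·632 = 748 and qs = 7·632 - 2128 = 2296.
Surplus = qs - qd = 1548.
Government expenditure = surplus × support price = 1548 × 632 = 978336.

978336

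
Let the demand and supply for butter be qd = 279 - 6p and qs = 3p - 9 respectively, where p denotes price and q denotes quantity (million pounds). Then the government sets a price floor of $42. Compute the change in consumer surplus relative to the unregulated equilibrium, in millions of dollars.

In a free market, 279 - 6p = 3p - 9 gives the equilibrium p* = 32, q* = 87.
Since 42 > 32, the floor is binding.
At p = 42: qd = 279 - 6·42 = 27 and qs = 3·42 - 9 = 117.
Consumer surplus without the control is ½ · (46.5 - 32) · 87 = 630.75.
With the floor, consumers buy 27 units at 42, so CS = ½ · (46.5 - 42) · 27 = 60.75.
Change in consumer surplus = 60.75 - 630.75 = -570.

-570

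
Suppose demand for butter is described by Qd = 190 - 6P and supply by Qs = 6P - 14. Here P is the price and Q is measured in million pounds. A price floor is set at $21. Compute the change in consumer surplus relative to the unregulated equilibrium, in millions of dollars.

In a free market, 190 - 6P = 6P - 14 gives the equilibrium P* = 17, Q* = 88.
The floor of 21 is above the equilibrium price 17, so it binds.
At P = 21: Qd = 190 - 6·21 = 64 and Qs = 6·21 - 14 = 112.
Consumer surplus without the control is ½ · (95/3 - 17) · 88 = 1936/3.
With the floor, consumers buy 64 units at 21, so CS = ½ · (95/3 - 21) · 64 = 1024/3.
Change in consumer surplus = 1024/3 - 1936/3 = -304.

-304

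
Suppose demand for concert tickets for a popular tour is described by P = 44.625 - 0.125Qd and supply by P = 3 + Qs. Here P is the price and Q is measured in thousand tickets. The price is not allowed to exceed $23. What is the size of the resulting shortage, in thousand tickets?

153

Rearranging demand gives Qd = 357 - 8P; rearranging supply gives Qs = P - 3. In a free market, 357 - 8P = P - 3 gives the equilibrium P* = 40, Q* = 37.
The ceiling of 23 is below the equilibrium price 40, so it binds.
At P = 23: Qd = 357 - 8·23 = 173 and Qs = 23 - 3 = 20.
Shortage = Qd - Qs = 173 - 20 = 153.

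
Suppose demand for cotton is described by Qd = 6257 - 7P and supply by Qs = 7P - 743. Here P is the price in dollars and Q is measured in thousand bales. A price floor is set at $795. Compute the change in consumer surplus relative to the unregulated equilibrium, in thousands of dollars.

-508727.5

Without the control the market clears where 6257 - 7P = 7P - 743, i.e. P* = 500 and Q* = 2757.
Since 795 > 500, the floor is binding.
At P = 795: Qd = 6257 - 7·795 = 692 and Qs = 7·795 - 743 = 4822.
Consumer surplus without the control is ½ · (6257/7 - 500) · 2757 = 7601049/14.
With the floor, consumers buy 692 units at 795, so CS = ½ · (6257/7 - 795) · 692 = 239432/7.
Change in consumer surplus = 239432/7 - 7601049/14 = -508727.5.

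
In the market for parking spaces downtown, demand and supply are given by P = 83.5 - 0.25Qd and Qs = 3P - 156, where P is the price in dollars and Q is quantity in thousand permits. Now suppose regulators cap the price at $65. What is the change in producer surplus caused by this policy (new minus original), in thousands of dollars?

Rearranging demand gives Qd = 334 - 4P. Setting quantity demanded equal to quantity supplied, 334 - 4P = 3P - 156, gives P* = 70 and Q* = 54.
Because the ceiling (65) lies below the market-clearing price, it is binding.
At P = 65: Qd = 334 - 4·65 = 74 and Qs = 3·65 - 156 = 39.
Producer surplus without the control is ½ · (70 - 52) · 54 = 486.
With the ceiling, producers sell 39 units at 65, so PS = ½ · (65 - 52) · 39 = 253.5.
Change in producer surplus = 253.5 - 486 = -232.5.

-232.5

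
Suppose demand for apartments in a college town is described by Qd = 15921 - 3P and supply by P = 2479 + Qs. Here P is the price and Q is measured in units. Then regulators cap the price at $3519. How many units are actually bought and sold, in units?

Rearranging supply gives Qs = P - 2479. Equilibrium: 15921 - 3P = P - 2479, so 18400 = 4P and P* = 4600, Q* = 2121.
Because the ceiling (3519) lies below the market-clearing price, it is binding.
At P = 3519: Qd = 15921 - 3·3519 = 5364 and Qs = 3519 - 2479 = 1040.
The quantity actually transacted is the short side, supply: 1040.

1040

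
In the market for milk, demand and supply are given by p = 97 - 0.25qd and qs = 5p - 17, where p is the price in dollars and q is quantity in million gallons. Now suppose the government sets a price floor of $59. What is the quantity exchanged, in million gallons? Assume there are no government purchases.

Rearranging demand gives qd = 388 - 4p. Without the control the market clears where 388 - 4p = 5p - 17, i.e. p* = 45 and q* = 208.
Since 59 > 45, the floor is binding.
At p = 59: qd = 388 - 4·59 = 152 and qs = 5·59 - 17 = 278.
The quantity actually transacted is the short side, demand: 152.

152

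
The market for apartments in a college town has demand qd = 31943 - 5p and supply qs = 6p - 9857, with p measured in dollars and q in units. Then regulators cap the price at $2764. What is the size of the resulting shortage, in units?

Setting quantity demanded equal to quantity supplied, 31943 - 5p = 6p - 9857, gives p* = 3800 and q* = 12943.
The ceiling of 2764 is below the equilibrium price 3800, so it binds.
At p = 2764: qd = 31943 - 5·2764 = 18123 and qs = 6·2764 - 9857 = 6727.
Shortage = qd - qs = 18123 - 6727 = 11396.

11396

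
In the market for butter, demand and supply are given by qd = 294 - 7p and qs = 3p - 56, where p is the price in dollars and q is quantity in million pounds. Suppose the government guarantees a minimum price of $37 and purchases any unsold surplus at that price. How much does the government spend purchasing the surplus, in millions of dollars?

740

In a free market, 294 - 7p = 3p - 56 gives the equilibrium p* = 35, q* = 49.
The floor of 37 is above the equilibrium price 35, so it binds.
At p = 37: qd = 294 - 7·37 = 35 and qs = 3·37 - 56 = 55.
Surplus = qs - qd = 20.
Government expenditure = surplus × support price = 20 × 37 = 740.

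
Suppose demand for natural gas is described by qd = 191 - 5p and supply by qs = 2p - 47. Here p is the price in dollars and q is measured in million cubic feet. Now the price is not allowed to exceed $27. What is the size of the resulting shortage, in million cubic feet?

49

In a free market, 191 - 5p = 2p - 47 gives the equilibrium p* = 34, q* = 21.
The ceiling of 27 is below the equilibrium price 34, so it binds.
At p = 27: qd = 191 - 5·27 = 56 and qs = 2·27 - 47 = 7.
Shortage = qd - qs = 56 - 7 = 49.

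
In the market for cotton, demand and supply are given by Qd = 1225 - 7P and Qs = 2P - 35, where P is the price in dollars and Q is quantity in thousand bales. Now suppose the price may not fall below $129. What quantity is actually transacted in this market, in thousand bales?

245

Without the control the market clears where 1225 - 7P = 2P - 35, i.e. P* = 140 and Q* = 245.
The floor of 129 is below the equilibrium price 140, so it is not binding; the market clears at P* = 140, Q* = 245.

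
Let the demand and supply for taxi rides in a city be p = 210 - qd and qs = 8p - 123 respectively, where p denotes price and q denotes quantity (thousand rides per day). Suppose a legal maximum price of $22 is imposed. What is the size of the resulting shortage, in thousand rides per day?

Rearranging demand gives qd = 210 - p. Setting quantity demanded equal to quantity supplied, 210 - p = 8p - 123, gives p* = 37 and q* = 173.
The ceiling of 22 is below the equilibrium price 37, so it binds.
At p = 22: qd = 210 - 22 = 188 and qs = 8·22 - 123 = 53.
Shortage = qd - qs = 188 - 53 = 135.

135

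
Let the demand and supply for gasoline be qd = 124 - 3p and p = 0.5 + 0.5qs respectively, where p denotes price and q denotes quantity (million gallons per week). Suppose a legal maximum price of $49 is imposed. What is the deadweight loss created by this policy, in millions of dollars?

0

Rearranging supply gives qs = 2p - 1. Setting quantity demanded equal to quantity supplied, 124 - 3p = 2p - 1, gives p* = 25 and q* = 49.
The ceiling of 49 is above the equilibrium price 25, so it is not binding; the market clears at p* = 25, q* = 49.
Since the control does not bind, no trades are prevented and deadweight loss is zero.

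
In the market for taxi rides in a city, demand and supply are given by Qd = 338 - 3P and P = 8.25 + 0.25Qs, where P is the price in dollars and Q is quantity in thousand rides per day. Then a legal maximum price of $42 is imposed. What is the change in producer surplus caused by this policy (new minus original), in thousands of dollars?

-1727

Rearranging supply gives Qs = 4P - 33. Without the control the market clears where 338 - 3P = 4P - 33, i.e. P* = 53 and Q* = 179.
Since 42 < 53, the ceiling is binding.
At P = 42: Qd = 338 - 3·42 = 212 and Qs = 4·42 - 33 = 135.
Producer surplus without the control is ½ · (53 - 8.25) · 179 = 4005.125.
With the ceiling, producers sell 135 units at 42, so PS = ½ · (42 - 8.25) · 135 = 2278.125.
Change in producer surplus = 2278.125 - 4005.125 = -1727.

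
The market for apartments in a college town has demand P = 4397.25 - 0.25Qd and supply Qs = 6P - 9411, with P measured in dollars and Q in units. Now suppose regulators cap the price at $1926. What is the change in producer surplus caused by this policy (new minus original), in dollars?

Rearranging demand gives Qd = 17589 - 4P. In a free market, 17589 - 4P = 6P - 9411 gives the equilibrium P* = 2700, Q* = 6789.
The ceiling of 1926 is below the equilibrium price 2700, so it binds.
At P = 1926: Qd = 17589 - 4·1926 = 9885 and Qs = 6·1926 - 9411 = 2145.
Producer surplus without the control is ½ · (2700 - 1568.5) · 6789 = 3840876.75.
With the ceiling, producers sell 2145 units at 1926, so PS = ½ · (1926 - 1568.5) · 2145 = 383418.75.
Change in producer surplus = 383418.75 - 3840876.75 = -3457458.

-3457458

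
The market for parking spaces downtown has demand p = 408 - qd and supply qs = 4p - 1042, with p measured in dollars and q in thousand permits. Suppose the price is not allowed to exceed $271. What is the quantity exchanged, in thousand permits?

42

Rearranging demand gives qd = 408 - p. Without the control the market clears where 408 - p = 4p - 1042, i.e. p* = 290 and q* = 118.
Since 271 < 290, the ceiling is binding.
At p = 271: qd = 408 - 271 = 137 and qs = 4·271 - 1042 = 42.
The quantity actually transacted is the short side, supply: 42.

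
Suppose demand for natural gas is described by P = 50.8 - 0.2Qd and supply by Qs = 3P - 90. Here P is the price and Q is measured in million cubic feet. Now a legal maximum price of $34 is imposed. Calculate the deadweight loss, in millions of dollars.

Rearranging demand gives Qd = 254 - 5P. Without the control the market clears where 254 - 5P = 3P - 90, i.e. P* = 43 and Q* = 39.
Since 34 < 43, the ceiling is binding.
At P = 34: Qd = 254 - 5·34 = 84 and Qs = 3·34 - 90 = 12.
Quantity traded falls to 12. At Q = 12 the demand price is (254 - 12)/5 = 48.4 and the supply price is (90 + 12)/3 = 34.
Deadweight loss = ½ · (48.4 - 34) · (39 - 12) = ½ · 14.4 · 27 = 194.4.

194.4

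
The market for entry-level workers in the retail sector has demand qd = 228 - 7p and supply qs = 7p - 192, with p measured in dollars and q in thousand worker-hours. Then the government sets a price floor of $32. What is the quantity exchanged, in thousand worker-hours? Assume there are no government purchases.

4

In a free market, 228 - 7p = 7p - 192 gives the equilibrium p* = 30, q* = 18.
The floor of 32 is above the equilibrium price 30, so it binds.
At p = 32: qd = 228 - 7·32 = 4 and qs = 7·32 - 192 = 32.
The quantity actually transacted is the short side, demand: 4.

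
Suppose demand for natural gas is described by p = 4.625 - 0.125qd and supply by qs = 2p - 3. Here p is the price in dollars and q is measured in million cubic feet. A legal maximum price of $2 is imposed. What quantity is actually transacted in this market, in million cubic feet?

Rearranging demand gives qd = 37 - 8p. Without the control the market clears where 37 - 8p = 2p - 3, i.e. p* = 4 and q* = 5.
Since 2 < 4, the ceiling is binding.
At p = 2: qd = 37 - 8·2 = 21 and qs = 2·2 - 3 = 1.
The quantity actually transacted is the short side, supply: 1.

1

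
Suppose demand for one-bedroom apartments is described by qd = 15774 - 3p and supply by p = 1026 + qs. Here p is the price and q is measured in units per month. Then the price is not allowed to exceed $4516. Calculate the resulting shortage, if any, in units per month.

0

Rearranging supply gives qs = p - 1026. Without the control the market clears where 15774 - 3p = p - 1026, i.e. p* = 4200 and q* = 3174.
Since 4516 is above p* = 4200, the ceiling does not bind and the free-market outcome prevails.
Since the control does not bind, there is no shortage.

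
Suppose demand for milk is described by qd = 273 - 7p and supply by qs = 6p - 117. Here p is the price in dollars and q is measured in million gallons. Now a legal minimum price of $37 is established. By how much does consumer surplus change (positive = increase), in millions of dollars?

-269.5

Without the control the market clears where 273 - 7p = 6p - 117, i.e. p* = 30 and q* = 63.
Because the floor (37) lies above the market-clearing price, it is binding.
At p = 37: qd = 273 - 7·37 = 14 and qs = 6·37 - 117 = 105.
Consumer surplus without the control is ½ · (39 - 30) · 63 = 283.5.
With the floor, consumers buy 14 units at 37, so CS = ½ · (39 - 37) · 14 = 14.
Change in consumer surplus = 14 - 283.5 = -269.5.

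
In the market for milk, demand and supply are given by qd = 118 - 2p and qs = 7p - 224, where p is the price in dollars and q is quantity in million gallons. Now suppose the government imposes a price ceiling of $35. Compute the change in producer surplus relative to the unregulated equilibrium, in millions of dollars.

In a free market, 118 - 2p = 7p - 224 gives the equilibrium p* = 38, q* = 42.
Since 35 < 38, the ceiling is binding.
At p = 35: qd = 118 - 2·35 = 48 and qs = 7·35 - 224 = 21.
Producer surplus without the control is ½ · (38 - 32) · 42 = 126.
With the ceiling, producers sell 21 units at 35, so PS = ½ · (35 - 32) · 21 = 31.5.
Change in producer surplus = 31.5 - 126 = -94.5.

-94.5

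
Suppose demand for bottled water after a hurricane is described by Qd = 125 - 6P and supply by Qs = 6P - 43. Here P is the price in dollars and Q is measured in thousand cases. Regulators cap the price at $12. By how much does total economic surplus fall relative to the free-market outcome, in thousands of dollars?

24

Equilibrium: 125 - 6P = 6P - 43, so 168 = 12P and P* = 14, Q* = 41.
Since 12 < 14, the ceiling is binding.
At P = 12: Qd = 125 - 6·12 = 53 and Qs = 6·12 - 43 = 29.
Quantity traded falls to 29. At Q = 29 the demand price is (125 - 29)/6 = 16 and the supply price is (43 + 29)/6 = 12.
Deadweight loss = ½ · (16 - 12) · (41 - 29) = ½ · 4 · 12 = 24.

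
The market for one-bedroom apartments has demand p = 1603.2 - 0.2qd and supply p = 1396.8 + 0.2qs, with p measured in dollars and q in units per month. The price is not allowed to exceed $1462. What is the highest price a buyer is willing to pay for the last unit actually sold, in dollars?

Rearranging demand gives qd = 8016 - 5p; rearranging supply gives qs = 5p - 6984. In a free market, 8016 - 5p = 5p - 6984 gives the equilibrium p* = 1500, q* = 516.
Since 1462 < 1500, the ceiling is binding.
At p = 1462: qd = 8016 - 5·1462 = 706 and qs = 5·1462 - 6984 = 326.
Only 326 units reach the market. On the demand curve, the marginal buyer's willingness to pay at q = 326 is (8016 - 326)/5 = 1538.

1538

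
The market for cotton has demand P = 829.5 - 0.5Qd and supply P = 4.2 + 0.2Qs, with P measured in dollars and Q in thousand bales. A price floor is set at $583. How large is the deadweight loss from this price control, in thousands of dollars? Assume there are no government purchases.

Rearranging demand gives Qd = 1659 - 2P; rearranging supply gives Qs = 5P - 21. Equilibrium: 1659 - 2P = 5P - 21, so 1680 = 7P and P* = 240, Q* = 1179.
Since 583 > 240, the floor is binding.
At P = 583: Qd = 1659 - 2·583 = 493 and Qs = 5·583 - 21 = 2894.
Quantity traded falls to 493. At Q = 493 the demand price is (1659 - 493)/2 = 583 and the supply price is (21 + 493)/5 = 102.8.
Deadweight loss = ½ · (583 - 102.8) · (1179 - 493) = ½ · 480.2 · 686 = 164708.6.

164708.6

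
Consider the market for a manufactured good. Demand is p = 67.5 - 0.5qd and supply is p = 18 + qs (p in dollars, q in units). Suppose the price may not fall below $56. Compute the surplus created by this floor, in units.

15

Rearranging demand gives qd = 135 - 2p; rearranging supply gives qs = p - 18. Without the control the market clears where 135 - 2p = p - 18, i.e. p* = 51 and q* = 33.
The floor of 56 is above the equilibrium price 51, so it binds.
At p = 56: qd = 135 - 2·56 = 23 and qs = 56 - 18 = 38.
Surplus = qs - qd = 38 - 23 = 15.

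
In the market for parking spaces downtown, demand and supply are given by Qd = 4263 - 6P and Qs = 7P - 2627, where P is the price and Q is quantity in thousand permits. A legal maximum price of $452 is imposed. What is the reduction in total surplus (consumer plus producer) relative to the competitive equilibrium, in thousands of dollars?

46137

In a free market, 4263 - 6P = 7P - 2627 gives the equilibrium P* = 530, Q* = 1083.
Because the ceiling (452) lies below the market-clearing price, it is binding.
At P = 452: Qd = 4263 - 6·452 = 1551 and Qs = 7·452 - 2627 = 537.
Quantity traded falls to 537. At Q = 537 the demand price is (4263 - 537)/6 = 621 and the supply price is (2627 + 537)/7 = 452.
Deadweight loss = ½ · (621 - 452) · (1083 - 537) = ½ · 169 · 546 = 46137.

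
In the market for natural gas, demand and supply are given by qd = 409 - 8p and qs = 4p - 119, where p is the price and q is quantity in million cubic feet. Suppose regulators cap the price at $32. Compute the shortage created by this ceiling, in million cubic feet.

144

In a free market, 409 - 8p = 4p - 119 gives the equilibrium p* = 44, q* = 57.
The ceiling of 32 is below the equilibrium price 44, so it binds.
At p = 32: qd = 409 - 8·32 = 153 and qs = 4·32 - 119 = 9.
Shortage = qd - qs = 153 - 9 = 144.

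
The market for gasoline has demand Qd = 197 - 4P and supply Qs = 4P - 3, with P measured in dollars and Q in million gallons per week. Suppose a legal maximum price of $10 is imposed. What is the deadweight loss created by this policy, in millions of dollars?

Equilibrium: 197 - 4P = 4P - 3, so 200 = 8P and P* = 25, Q* = 97.
Because the ceiling (10) lies below the market-clearing price, it is binding.
At P = 10: Qd = 197 - 4·10 = 157 and Qs = 4·10 - 3 = 37.
Quantity traded falls to 37. At Q = 37 the demand price is (197 - 37)/4 = 40 and the supply price is (3 + 37)/4 = 10.
Deadweight loss = ½ · (40 - 10) · (97 - 37) = ½ · 30 · 60 = 900.

900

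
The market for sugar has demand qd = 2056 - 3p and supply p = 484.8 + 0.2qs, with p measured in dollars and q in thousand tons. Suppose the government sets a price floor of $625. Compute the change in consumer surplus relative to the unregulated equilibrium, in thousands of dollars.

Rearranging supply gives qs = 5p - 2424. Equilibrium: 2056 - 3p = 5p - 2424, so 4480 = 8p and p* = 560, q* = 376.
Because the floor (625) lies above the market-clearing price, it is binding.
At p = 625: qd = 2056 - 3·625 = 181 and qs = 5·625 - 2424 = 701.
Consumer surplus without the control is ½ · (2056/3 - 560) · 376 = 70688/3.
With the floor, consumers buy 181 units at 625, so CS = ½ · (2056/3 - 625) · 181 = 32761/6.
Change in consumer surplus = 32761/6 - 70688/3 = -18102.5.

-18102.5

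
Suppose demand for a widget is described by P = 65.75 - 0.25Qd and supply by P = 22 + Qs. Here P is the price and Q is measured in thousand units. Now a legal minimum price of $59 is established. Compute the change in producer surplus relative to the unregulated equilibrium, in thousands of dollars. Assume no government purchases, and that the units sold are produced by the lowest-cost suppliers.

22

Rearranging demand gives Qd = 263 - 4P; rearranging supply gives Qs = P - 22. Equilibrium: 263 - 4P = P - 22, so 285 = 5P and P* = 57, Q* = 35.
Since 59 > 57, the floor is binding.
At P = 59: Qd = 263 - 4·59 = 27 and Qs = 59 - 22 = 37.
Producer surplus without the control is ½ · (57 - 22) · 35 = 612.5.
With the floor, 27 units are sold at 59. The supply price at Q = 27 is 49, so PS = ½ · [(59 - 22) + (59 - 49)] · 27 = 634.5.
Change in producer surplus = 634.5 - 612.5 = 22.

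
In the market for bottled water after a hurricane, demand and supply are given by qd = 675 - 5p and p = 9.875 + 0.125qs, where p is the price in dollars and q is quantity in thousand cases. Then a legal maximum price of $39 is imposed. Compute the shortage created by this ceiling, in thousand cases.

247

Rearranging supply gives qs = 8p - 79. Setting quantity demanded equal to quantity supplied, 675 - 5p = 8p - 79, gives p* = 58 and q* = 385.
Because the ceiling (39) lies below the market-clearing price, it is binding.
At p = 39: qd = 675 - 5·39 = 480 and qs = 8·39 - 79 = 233.
Shortage = qd - qs = 480 - 233 = 247.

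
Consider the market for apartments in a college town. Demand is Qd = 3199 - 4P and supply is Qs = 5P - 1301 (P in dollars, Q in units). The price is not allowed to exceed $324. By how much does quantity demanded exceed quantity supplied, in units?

1584

In a free market, 3199 - 4P = 5P - 1301 gives the equilibrium P* = 500, Q* = 1199.
Because the ceiling (324) lies below the market-clearing price, it is binding.
At P = 324: Qd = 3199 - 4·324 = 1903 and Qs = 5·324 - 1301 = 319.
Shortage = Qd - Qs = 1903 - 319 = 1584.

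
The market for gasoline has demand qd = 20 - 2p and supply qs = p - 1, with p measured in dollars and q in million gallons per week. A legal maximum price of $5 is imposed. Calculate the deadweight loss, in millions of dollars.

3

Setting quantity demanded equal to quantity supplied, 20 - 2p = p - 1, gives p* = 7 and q* = 6.
Because the ceiling (5) lies below the market-clearing price, it is binding.
At p = 5: qd = 20 - 2·5 = 10 and qs = 5 - 1 = 4.
Quantity traded falls to 4. At q = 4 the demand price is (20 - 4)/2 = 8 and the supply price is 1 + 4 = 5.
Deadweight loss = ½ · (8 - 5) · (6 - 4) = ½ · 3 · 2 = 3.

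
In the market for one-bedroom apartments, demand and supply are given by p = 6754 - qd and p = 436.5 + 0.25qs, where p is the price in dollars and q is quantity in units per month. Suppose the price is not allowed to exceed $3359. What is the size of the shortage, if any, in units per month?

0

Rearranging demand gives qd = 6754 - p; rearranging supply gives qs = 4p - 1746. Equilibrium: 6754 - p = 4p - 1746, so 8500 = 5p and p* = 1700, q* = 5054.
Since 3359 is above p* = 1700, the ceiling does not bind and the free-market outcome prevails.
Since the control does not bind, there is no shortage.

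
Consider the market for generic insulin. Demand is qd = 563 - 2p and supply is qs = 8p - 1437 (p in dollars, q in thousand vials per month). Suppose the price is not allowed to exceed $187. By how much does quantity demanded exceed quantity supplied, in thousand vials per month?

Without the control the market clears where 563 - 2p = 8p - 1437, i.e. p* = 200 and q* = 163.
Since 187 < 200, the ceiling is binding.
At p = 187: qd = 563 - 2·187 = 189 and qs = 8·187 - 1437 = 59.
Shortage = qd - qs = 189 - 59 = 130.

130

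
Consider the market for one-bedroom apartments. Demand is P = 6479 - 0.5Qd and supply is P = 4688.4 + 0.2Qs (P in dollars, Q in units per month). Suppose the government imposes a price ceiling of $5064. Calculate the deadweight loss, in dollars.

Rearranging demand gives Qd = 12958 - 2P; rearranging supply gives Qs = 5P - 23442. Setting quantity demanded equal to quantity supplied, 12958 - 2P = 5P - 23442, gives P* = 5200 and Q* = 2558.
The ceiling of 5064 is below the equilibrium price 5200, so it binds.
At P = 5064: Qd = 12958 - 2·5064 = 2830 and Qs = 5·5064 - 23442 = 1878.
Quantity traded falls to 1878. At Q = 1878 the demand price is (12958 - 1878)/2 = 5540 and the supply price is (23442 + 1878)/5 = 5064.
Deadweight loss = ½ · (5540 - 5064) · (2558 - 1878) = ½ · 476 · 680 = 161840.

161840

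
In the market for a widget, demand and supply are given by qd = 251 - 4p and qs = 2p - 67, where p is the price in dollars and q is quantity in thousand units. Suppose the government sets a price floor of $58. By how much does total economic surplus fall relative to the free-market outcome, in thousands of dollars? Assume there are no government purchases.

Equilibrium: 251 - 4p = 2p - 67, so 318 = 6p and p* = 53, q* = 39.
The floor of 58 is above the equilibrium price 53, so it binds.
At p = 58: qd = 251 - 4·58 = 19 and qs = 2·58 - 67 = 49.
Quantity traded falls to 19. At q = 19 the demand price is (251 - 19)/4 = 58 and the supply price is (67 + 19)/2 = 43.
Deadweight loss = ½ · (58 - 43) · (39 - 19) = ½ · 15 · 20 = 150.

150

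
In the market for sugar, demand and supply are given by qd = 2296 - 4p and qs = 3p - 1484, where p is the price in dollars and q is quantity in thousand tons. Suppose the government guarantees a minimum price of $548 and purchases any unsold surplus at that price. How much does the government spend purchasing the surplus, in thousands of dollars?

Equilibrium: 2296 - 4p = 3p - 1484, so 3780 = 7p and p* = 540, q* = 136.
Since 548 > 540, the floor is binding.
At p = 548: qd = 2296 - 4·548 = 104 and qs = 3·548 - 1484 = 160.
Surplus = qs - qd = 56.
Government expenditure = surplus × support price = 56 × 548 = 30688.

30688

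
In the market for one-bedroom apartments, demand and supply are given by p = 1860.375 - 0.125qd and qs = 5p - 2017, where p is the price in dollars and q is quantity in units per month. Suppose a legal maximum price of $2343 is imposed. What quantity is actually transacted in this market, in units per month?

4483

Rearranging demand gives qd = 14883 - 8p. Setting quantity demanded equal to quantity supplied, 14883 - 8p = 5p - 2017, gives p* = 1300 and q* = 4483.
Since 2343 is above p* = 1300, the ceiling does not bind and the free-market outcome prevails.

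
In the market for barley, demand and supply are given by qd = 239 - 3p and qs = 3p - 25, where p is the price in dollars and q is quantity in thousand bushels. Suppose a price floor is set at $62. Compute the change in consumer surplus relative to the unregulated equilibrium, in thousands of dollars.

Equilibrium: 239 - 3p = 3p - 25, so 264 = 6p and p* = 44, q* = 107.
The floor of 62 is above the equilibrium price 44, so it binds.
At p = 62: qd = 239 - 3·62 = 53 and qs = 3·62 - 25 = 161.
Consumer surplus without the control is ½ · (239/3 - 44) · 107 = 11449/6.
With the floor, consumers buy 53 units at 62, so CS = ½ · (239/3 - 62) · 53 = 2809/6.
Change in consumer surplus = 2809/6 - 11449/6 = -1440.

-1440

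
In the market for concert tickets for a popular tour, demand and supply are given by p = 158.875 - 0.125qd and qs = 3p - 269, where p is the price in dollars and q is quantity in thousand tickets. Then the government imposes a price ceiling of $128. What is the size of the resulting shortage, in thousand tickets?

Rearranging demand gives qd = 1271 - 8p. In a free market, 1271 - 8p = 3p - 269 gives the equilibrium p* = 140, q* = 151.
Since 128 < 140, the ceiling is binding.
At p = 128: qd = 1271 - 8·128 = 247 and qs = 3·128 - 269 = 115.
Shortage = qd - qs = 247 - 115 = 132.

132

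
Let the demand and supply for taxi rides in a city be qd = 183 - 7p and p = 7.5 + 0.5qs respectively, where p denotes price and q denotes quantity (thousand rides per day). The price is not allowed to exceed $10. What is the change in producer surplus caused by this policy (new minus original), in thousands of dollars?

-204

Rearranging supply gives qs = 2p - 15. In a free market, 183 - 7p = 2p - 15 gives the equilibrium p* = 22, q* = 29.
Because the ceiling (10) lies below the market-clearing price, it is binding.
At p = 10: qd = 183 - 7·10 = 113 and qs = 2·10 - 15 = 5.
Producer surplus without the control is ½ · (22 - 7.5) · 29 = 210.25.
With the ceiling, producers sell 5 units at 10, so PS = ½ · (10 - 7.5) · 5 = 6.25.
Change in producer surplus = 6.25 - 210.25 = -204.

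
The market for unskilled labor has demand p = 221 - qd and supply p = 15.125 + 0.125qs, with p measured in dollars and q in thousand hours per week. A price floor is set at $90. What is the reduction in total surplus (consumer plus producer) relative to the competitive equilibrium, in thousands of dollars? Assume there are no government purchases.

1521

Rearranging demand gives qd = 221 - p; rearranging supply gives qs = 8p - 121. In a free market, 221 - p = 8p - 121 gives the equilibrium p* = 38, q* = 183.
Because the floor (90) lies above the market-clearing price, it is binding.
At p = 90: qd = 221 - 90 = 131 and qs = 8·90 - 121 = 599.
Quantity traded falls to 131. At q = 131 the demand price is 221 - 131 = 90 and the supply price is (121 + 131)/8 = 31.5.
Deadweight loss = ½ · (90 - 31.5) · (183 - 131) = ½ · 58.5 · 52 = 1521.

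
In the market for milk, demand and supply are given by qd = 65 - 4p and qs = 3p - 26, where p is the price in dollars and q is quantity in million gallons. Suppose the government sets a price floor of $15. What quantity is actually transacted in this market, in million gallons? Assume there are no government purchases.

Without the control the market clears where 65 - 4p = 3p - 26, i.e. p* = 13 and q* = 13.
Since 15 > 13, the floor is binding.
At p = 15: qd = 65 - 4·15 = 5 and qs = 3·15 - 26 = 19.
The quantity actually transacted is the short side, demand: 5.

5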